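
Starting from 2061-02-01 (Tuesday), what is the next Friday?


Current: Tuesday
Target: Friday
Days ahead: 3

Next Friday: 2061-02-04


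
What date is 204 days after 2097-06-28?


Start: 2097-06-28, add 204 days
June 2097 has 30 days: 30 - 28 = 2 days to June 30 -> 202 left
July 2097 has 31 days -> 171 left
August 2097 has 31 days -> 140 left
September 2097 has 30 days -> 110 left
October 2097 has 31 days -> 79 left
November 2097 has 30 days -> 49 left
December 2097 has 31 days -> 18 left
January 2098: 18 <= 31 -> lands on January 18

Result: 2098-01-18


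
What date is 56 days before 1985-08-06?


Start: 1985-08-06, subtract 56 days
Back 6 days from August 6 reaches July 31, 1985 -> 50 left
July 1985 has 31 days -> back to June 30, 1985 -> 19 left
June 1985: 30 - 19 = 11 -> lands on June 11

Result: 1985-06-11


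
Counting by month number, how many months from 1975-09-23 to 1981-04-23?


From September 1975 to April 1981
6 years * 12 = 72 months, minus 5 months = 67

67 months


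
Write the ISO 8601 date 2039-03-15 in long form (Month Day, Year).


ISO 2039-03-15 parses as year=2039, month=03, day=15
Month 3 -> March

March 15, 2039


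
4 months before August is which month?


August is month 8
8 - 4 = 4

April


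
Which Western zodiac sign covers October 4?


Date: October 4
Conventional tropical zodiac dates: Libra from September 23 onward; Scorpio starts October 23
October 4 falls within the Libra range

Libra


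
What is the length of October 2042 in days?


October 2042

31 days


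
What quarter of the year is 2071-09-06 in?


Month: September (month 9)
Q1: Jan-Mar, Q2: Apr-Jun, Q3: Jul-Sep, Q4: Oct-Dec

Q3


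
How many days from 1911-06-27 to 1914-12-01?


From 1911-06-27 to 1914-12-01
1911-06-27: days before June = 31 + 28 + 31 + 30 + 31 = 151 (1911 is not a leap year); day of year = 151 + 27 = 178
1914-12-01: days before December = 31 + 28 + 31 + 30 + 31 + 30 + 31 + 31 + 30 + 31 + 30 = 334 (1914 is not a leap year); day of year = 334 + 1 = 335
Rest of 1911: 365 - 178 = 187
Full years 1912 (366), 1913 (365): 731
Total = 187 + 731 + 335 = 1253

1253 days


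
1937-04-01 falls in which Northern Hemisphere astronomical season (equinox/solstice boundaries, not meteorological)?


Date: April 1
Astronomical Spring (approx.; exact equinox/solstice day varies by year): March 20 to June 20
April 1 falls within the Spring window

Spring


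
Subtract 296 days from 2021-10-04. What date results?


Start: 2021-10-04, subtract 296 days
Back 4 days from October 4 reaches September 30, 2021 -> 292 left
September 2021 has 30 days -> back to August 31, 2021 -> 262 left
August 2021 has 31 days -> back to July 31, 2021 -> 231 left
July 2021 has 31 days -> back to June 30, 2021 -> 200 left
June 2021 has 30 days -> back to May 31, 2021 -> 170 left
May 2021 has 31 days -> back to April 30, 2021 -> 139 left
April 2021 has 30 days -> back to March 31, 2021 -> 109 left
March 2021 has 31 days -> back to February 28, 2021 -> 78 left
February 2021 has 28 days -> back to January 31, 2021 -> 50 left
January 2021 has 31 days -> back to December 31, 2020 -> 19 left
December 2020: 31 - 19 = 12 -> lands on December 12

Result: 2020-12-12


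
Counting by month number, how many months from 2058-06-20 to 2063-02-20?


From June 2058 to February 2063
5 years * 12 = 60 months, minus 4 months = 56

56 months


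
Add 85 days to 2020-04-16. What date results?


Start: 2020-04-16, add 85 days
April 2020 has 30 days: 30 - 16 = 14 days to April 30 -> 71 left
May 2020 has 31 days -> 40 left
June 2020 has 30 days -> 10 left
July 2020: 10 <= 31 -> lands on July 10

Result: 2020-07-10


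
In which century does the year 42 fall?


Century = (year - 1) // 100 + 1
= (42 - 1) // 100 + 1
= 41 // 100 + 1
= 0 + 1

1st century


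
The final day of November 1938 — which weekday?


November 1938 has 30 days
Anchor: Jan 1, 1938. With p = 1938 - 1 = 1937: (p + p//4 - p//100 + p//400) mod 7 = (1937 + 484 - 19 + 4) mod 7 = 2406 mod 7 = 5 -> Saturday (Mon=0 ... Sun=6)
Days before November (Jan-Oct): 304; November 1 index = (5 + 304) mod 7 = 1 -> Tuesday
Last day offset: 30 - 1 = 29 days
Weekday index = (1 + 29) mod 7 = 2

Wednesday, November 30


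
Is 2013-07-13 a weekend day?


Anchor: Jan 1, 2013. With p = 2013 - 1 = 2012: (p + p//4 - p//100 + p//400) mod 7 = (2012 + 503 - 20 + 5) mod 7 = 2500 mod 7 = 1 -> Tuesday (Mon=0 ... Sun=6)
Day of year: 194; offset = 193
Weekday index = (1 + 193) mod 7 = 5 -> Saturday
Weekend days: Saturday, Sunday

Yes


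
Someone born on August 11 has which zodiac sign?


Date: August 11
Conventional tropical zodiac dates: Leo from July 23 onward; Virgo starts August 23
August 11 falls within the Leo range

Leo


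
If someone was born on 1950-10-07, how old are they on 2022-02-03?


Birth: 1950-10-07
Reference: 2022-02-03
Year difference: 2022 - 1950 = 72
Birthday not yet reached in 2022, subtract 1

71 years old


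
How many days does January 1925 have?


January 1925

31 days


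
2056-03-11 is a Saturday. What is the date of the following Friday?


Current: Saturday
Target: Friday
Days ahead: 6

Next Friday: 2056-03-17


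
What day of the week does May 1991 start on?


Target: May 1, 1991
Anchor: Jan 1, 1991. With p = 1991 - 1 = 1990: (p + p//4 - p//100 + p//400) mod 7 = (1990 + 497 - 19 + 4) mod 7 = 2472 mod 7 = 1 -> Tuesday (Mon=0 ... Sun=6)
Days before May (Jan-Apr): 120 days
Weekday index = (1 + 120) mod 7 = 2

Wednesday


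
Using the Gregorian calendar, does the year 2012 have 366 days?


Gregorian leap year rule: divisible by 4, but not by 100, unless also by 400.
2012 is divisible by 4 but not 100 -> leap year

Yes


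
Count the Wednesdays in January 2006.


January 2006 has 31 days
Anchor: Jan 1, 2006. With p = 2006 - 1 = 2005: (p + p//4 - p//100 + p//400) mod 7 = (2005 + 501 - 20 + 5) mod 7 = 2491 mod 7 = 6 -> Sunday (Mon=0 ... Sun=6)
January 1 is the anchor itself -> Sunday
First Wednesday is January 4
Wednesdays: 4, 11, 18, 25

4 Wednesdays


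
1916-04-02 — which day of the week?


Date: April 2, 1916
Anchor: Jan 1, 1916. With p = 1916 - 1 = 1915: (p + p//4 - p//100 + p//400) mod 7 = (1915 + 478 - 19 + 4) mod 7 = 2378 mod 7 = 5 -> Saturday (Mon=0 ... Sun=6)
Days before April (Jan-Mar): 91; offset = 91 + 2 - 1 = 92
Weekday index = (5 + 92) mod 7 = 6

Day of the week: Sunday


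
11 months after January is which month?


January is month 1
1 + 11 = 12

December


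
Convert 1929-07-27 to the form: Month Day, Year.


ISO 1929-07-27 parses as year=1929, month=07, day=27
Month 7 -> July

July 27, 1929


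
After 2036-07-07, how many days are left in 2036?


Day of year: 189 of 366
Remaining = 366 - 189

177 days


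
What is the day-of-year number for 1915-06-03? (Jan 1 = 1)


Date: June 3, 1915
Days in months 1 through 5: 151
Plus 3 days in June

Day of year: 154


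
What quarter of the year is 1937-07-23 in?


Month: July (month 7)
Q1: Jan-Mar, Q2: Apr-Jun, Q3: Jul-Sep, Q4: Oct-Dec

Q3


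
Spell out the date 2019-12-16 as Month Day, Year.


ISO 2019-12-16 parses as year=2019, month=12, day=16
Month 12 -> December

December 16, 2019


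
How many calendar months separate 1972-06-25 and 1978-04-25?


From June 1972 to April 1978
6 years * 12 = 72 months, minus 2 months = 70

70 months


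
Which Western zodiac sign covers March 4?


Date: March 4
Conventional tropical zodiac dates: Pisces from February 19 onward; Aries starts March 21
March 4 falls within the Pisces range

Pisces


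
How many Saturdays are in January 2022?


January 2022 has 31 days
Anchor: Jan 1, 2022. With p = 2022 - 1 = 2021: (p + p//4 - p//100 + p//400) mod 7 = (2021 + 505 - 20 + 5) mod 7 = 2511 mod 7 = 5 -> Saturday (Mon=0 ... Sun=6)
January 1 is the anchor itself -> Saturday
First Saturday is January 1
Saturdays: 1, 8, 15, 22, 29

5 Saturdays


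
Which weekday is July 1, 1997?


Target: July 1, 1997
Anchor: Jan 1, 1997. With p = 1997 - 1 = 1996: (p + p//4 - p//100 + p//400) mod 7 = (1996 + 499 - 19 + 4) mod 7 = 2480 mod 7 = 2 -> Wednesday (Mon=0 ... Sun=6)
Days before July (Jan-Jun): 181 days
Weekday index = (2 + 181) mod 7 = 1

Tuesday


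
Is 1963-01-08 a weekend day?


Anchor: Jan 1, 1963. With p = 1963 - 1 = 1962: (p + p//4 - p//100 + p//400) mod 7 = (1962 + 490 - 19 + 4) mod 7 = 2437 mod 7 = 1 -> Tuesday (Mon=0 ... Sun=6)
Day of year: 8; offset = 7
Weekday index = (1 + 7) mod 7 = 1 -> Tuesday
Weekend days: Saturday, Sunday

No


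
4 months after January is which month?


January is month 1
1 + 4 = 5

May


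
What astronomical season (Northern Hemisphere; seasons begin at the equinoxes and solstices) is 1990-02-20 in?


Date: February 20
Astronomical Winter (approx.; exact equinox/solstice day varies by year): December 21 to March 19
February 20 falls within the Winter window

Winter


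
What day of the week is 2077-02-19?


Date: February 19, 2077
Anchor: Jan 1, 2077. With p = 2077 - 1 = 2076: (p + p//4 - p//100 + p//400) mod 7 = (2076 + 519 - 20 + 5) mod 7 = 2580 mod 7 = 4 -> Friday (Mon=0 ... Sun=6)
Days before February (Jan): 31; offset = 31 + 19 - 1 = 49
Weekday index = (4 + 49) mod 7 = 4

Day of the week: Friday


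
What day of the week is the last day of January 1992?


January 1992 has 31 days
Anchor: Jan 1, 1992. With p = 1992 - 1 = 1991: (p + p//4 - p//100 + p//400) mod 7 = (1991 + 497 - 19 + 4) mod 7 = 2473 mod 7 = 2 -> Wednesday (Mon=0 ... Sun=6)
January 1 is the anchor itself -> Wednesday
Last day offset: 31 - 1 = 30 days
Weekday index = (2 + 30) mod 7 = 4

Friday, January 31


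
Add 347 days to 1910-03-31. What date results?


Start: 1910-03-31, add 347 days
March 31 is the last day of March 1910 -> 347 left
April 1910 has 30 days -> 317 left
May 1910 has 31 days -> 286 left
June 1910 has 30 days -> 256 left
July 1910 has 31 days -> 225 left
August 1910 has 31 days -> 194 left
September 1910 has 30 days -> 164 left
October 1910 has 31 days -> 133 left
November 1910 has 30 days -> 103 left
December 1910 has 31 days -> 72 left
January 1911 has 31 days -> 41 left
February 1911 has 28 days -> 13 left
March 1911: 13 <= 31 -> lands on March 13

Result: 1911-03-13


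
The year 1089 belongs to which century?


Century = (year - 1) // 100 + 1
= (1089 - 1) // 100 + 1
= 1088 // 100 + 1
= 10 + 1

11th century


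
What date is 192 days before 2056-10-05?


Start: 2056-10-05, subtract 192 days
Back 5 days from October 5 reaches September 30, 2056 -> 187 left
September 2056 has 30 days -> back to August 31, 2056 -> 157 left
August 2056 has 31 days -> back to July 31, 2056 -> 126 left
July 2056 has 31 days -> back to June 30, 2056 -> 95 left
June 2056 has 30 days -> back to May 31, 2056 -> 65 left
May 2056 has 31 days -> back to April 30, 2056 -> 34 left
April 2056 has 30 days -> back to March 31, 2056 -> 4 left
March 2056: 31 - 4 = 27 -> lands on March 27

Result: 2056-03-27


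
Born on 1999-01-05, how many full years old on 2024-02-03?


Birth: 1999-01-05
Reference: 2024-02-03
Year difference: 2024 - 1999 = 25

25 years old


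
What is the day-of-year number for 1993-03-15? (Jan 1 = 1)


Date: March 15, 1993
Days in months 1 through 2: 59
Plus 15 days in March

Day of year: 74


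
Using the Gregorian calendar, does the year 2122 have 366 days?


Gregorian leap year rule: divisible by 4, but not by 100, unless also by 400.
2122 is not divisible by 4 -> not a leap year

No


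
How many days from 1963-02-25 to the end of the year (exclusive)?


Day of year: 56 of 365
Remaining = 365 - 56

309 days


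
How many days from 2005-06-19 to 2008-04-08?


From 2005-06-19 to 2008-04-08
2005-06-19: days before June = 31 + 28 + 31 + 30 + 31 = 151 (2005 is not a leap year); day of year = 151 + 19 = 170
2008-04-08: days before April = 31 + 29 + 31 = 91 (2008 is a leap year); day of year = 91 + 8 = 99
Rest of 2005: 365 - 170 = 195
Full years 2006 (365), 2007 (365): 730
Total = 195 + 730 + 99 = 1024

1024 days


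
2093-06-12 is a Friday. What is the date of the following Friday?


Current: Friday
Target: Friday
Days ahead: 7

Next Friday: 2093-06-19


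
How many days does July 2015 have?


July 2015

31 days


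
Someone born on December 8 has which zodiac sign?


Date: December 8
Conventional tropical zodiac dates: Sagittarius from November 22 onward; Capricorn starts December 22
December 8 falls within the Sagittarius range

Sagittarius


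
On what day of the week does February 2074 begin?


Target: February 1, 2074
Anchor: Jan 1, 2074. With p = 2074 - 1 = 2073: (p + p//4 - p//100 + p//400) mod 7 = (2073 + 518 - 20 + 5) mod 7 = 2576 mod 7 = 0 -> Monday (Mon=0 ... Sun=6)
Days before February (Jan): 31 days
Weekday index = (0 + 31) mod 7 = 3

Thursday


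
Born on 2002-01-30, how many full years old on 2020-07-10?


Birth: 2002-01-30
Reference: 2020-07-10
Year difference: 2020 - 2002 = 18

18 years old


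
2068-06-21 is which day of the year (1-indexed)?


Date: June 21, 2068
Days in months 1 through 5: 152
Plus 21 days in June

Day of year: 173


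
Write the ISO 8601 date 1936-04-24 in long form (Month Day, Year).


ISO 1936-04-24 parses as year=1936, month=04, day=24
Month 4 -> April

April 24, 1936


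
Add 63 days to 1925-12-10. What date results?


Start: 1925-12-10, add 63 days
December 1925 has 31 days: 31 - 10 = 21 days to December 31 -> 42 left
January 1926 has 31 days -> 11 left
February 1926: 11 <= 28 -> lands on February 11

Result: 1926-02-11


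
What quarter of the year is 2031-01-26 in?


Month: January (month 1)
Q1: Jan-Mar, Q2: Apr-Jun, Q3: Jul-Sep, Q4: Oct-Dec

Q1


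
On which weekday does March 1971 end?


March 1971 has 31 days
Anchor: Jan 1, 1971. With p = 1971 - 1 = 1970: (p + p//4 - p//100 + p//400) mod 7 = (1970 + 492 - 19 + 4) mod 7 = 2447 mod 7 = 4 -> Friday (Mon=0 ... Sun=6)
Days before March (Jan-Feb): 59; March 1 index = (4 + 59) mod 7 = 0 -> Monday
Last day offset: 31 - 1 = 30 days
Weekday index = (0 + 30) mod 7 = 2

Wednesday, March 31


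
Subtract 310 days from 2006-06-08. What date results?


Start: 2006-06-08, subtract 310 days
Back 8 days from June 8 reaches May 31, 2006 -> 302 left
May 2006 has 31 days -> back to April 30, 2006 -> 271 left
April 2006 has 30 days -> back to March 31, 2006 -> 241 left
March 2006 has 31 days -> back to February 28, 2006 -> 210 left
February 2006 has 28 days -> back to January 31, 2006 -> 182 left
January 2006 has 31 days -> back to December 31, 2005 -> 151 left
December 2005 has 31 days -> back to November 30, 2005 -> 120 left
November 2005 has 30 days -> back to October 31, 2005 -> 90 left
October 2005 has 31 days -> back to September 30, 2005 -> 59 left
September 2005 has 30 days -> back to August 31, 2005 -> 29 left
August 2005: 31 - 29 = 2 -> lands on August 2

Result: 2005-08-02


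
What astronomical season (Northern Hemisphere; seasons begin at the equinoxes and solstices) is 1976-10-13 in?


Date: October 13
Astronomical Autumn (approx.; exact equinox/solstice day varies by year): September 22 to December 20
October 13 falls within the Autumn window

Autumn


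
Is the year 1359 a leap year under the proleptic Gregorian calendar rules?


Gregorian leap year rule: divisible by 4, but not by 100, unless also by 400.
1359 is not divisible by 4 -> not a leap year

No


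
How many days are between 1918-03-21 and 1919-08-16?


From 1918-03-21 to 1919-08-16
1918-03-21: days before March = 31 + 28 = 59 (1918 is not a leap year); day of year = 59 + 21 = 80
1919-08-16: days before August = 31 + 28 + 31 + 30 + 31 + 30 + 31 = 212 (1919 is not a leap year); day of year = 212 + 16 = 228
Rest of 1918: 365 - 80 = 285
Total = 285 + 228 = 513

513 days


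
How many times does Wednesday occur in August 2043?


August 2043 has 31 days
Anchor: Jan 1, 2043. With p = 2043 - 1 = 2042: (p + p//4 - p//100 + p//400) mod 7 = (2042 + 510 - 20 + 5) mod 7 = 2537 mod 7 = 3 -> Thursday (Mon=0 ... Sun=6)
Days before August (Jan-Jul): 212; August 1 index = (3 + 212) mod 7 = 5 -> Saturday
First Wednesday is August 5
Wednesdays: 5, 12, 19, 26

4 Wednesdays


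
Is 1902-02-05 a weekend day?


Anchor: Jan 1, 1902. With p = 1902 - 1 = 1901: (p + p//4 - p//100 + p//400) mod 7 = (1901 + 475 - 19 + 4) mod 7 = 2361 mod 7 = 2 -> Wednesday (Mon=0 ... Sun=6)
Day of year: 36; offset = 35
Weekday index = (2 + 35) mod 7 = 2 -> Wednesday
Weekend days: Saturday, Sunday

No


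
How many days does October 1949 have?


October 1949

31 days


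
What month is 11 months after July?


July is month 7
7 + 11 = 18; wrap: 18 - 12 = 6

June


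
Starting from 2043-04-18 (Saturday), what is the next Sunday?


Current: Saturday
Target: Sunday
Days ahead: 1

Next Sunday: 2043-04-19


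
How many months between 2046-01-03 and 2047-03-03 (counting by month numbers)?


From January 2046 to March 2047
1 year * 12 = 12 months, plus 2 months = 14

14 months


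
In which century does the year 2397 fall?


Century = (year - 1) // 100 + 1
= (2397 - 1) // 100 + 1
= 2396 // 100 + 1
= 23 + 1

24th century


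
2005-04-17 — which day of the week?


Date: April 17, 2005
Anchor: Jan 1, 2005. With p = 2005 - 1 = 2004: (p + p//4 - p//100 + p//400) mod 7 = (2004 + 501 - 20 + 5) mod 7 = 2490 mod 7 = 5 -> Saturday (Mon=0 ... Sun=6)
Days before April (Jan-Mar): 90; offset = 90 + 17 - 1 = 106
Weekday index = (5 + 106) mod 7 = 6

Day of the week: Sunday


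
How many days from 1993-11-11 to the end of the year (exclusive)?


Day of year: 315 of 365
Remaining = 365 - 315

50 days


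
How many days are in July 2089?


July 2089

31 days


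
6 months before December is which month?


December is month 12
12 - 6 = 6

June


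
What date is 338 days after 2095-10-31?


Start: 2095-10-31, add 338 days
October 31 is the last day of October 2095 -> 338 left
November 2095 has 30 days -> 308 left
December 2095 has 31 days -> 277 left
January 2096 has 31 days -> 246 left
February 2096 has 29 days -> 217 left
March 2096 has 31 days -> 186 left
April 2096 has 30 days -> 156 left
May 2096 has 31 days -> 125 left
June 2096 has 30 days -> 95 left
July 2096 has 31 days -> 64 left
August 2096 has 31 days -> 33 left
September 2096 has 30 days -> 3 left
October 2096: 3 <= 31 -> lands on October 3

Result: 2096-10-03


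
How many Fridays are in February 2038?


February 2038 has 28 days
Anchor: Jan 1, 2038. With p = 2038 - 1 = 2037: (p + p//4 - p//100 + p//400) mod 7 = (2037 + 509 - 20 + 5) mod 7 = 2531 mod 7 = 4 -> Friday (Mon=0 ... Sun=6)
Days before February (Jan): 31; February 1 index = (4 + 31) mod 7 = 0 -> Monday
First Friday is February 5
Fridays: 5, 12, 19, 26

4 Fridays


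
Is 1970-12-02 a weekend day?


Anchor: Jan 1, 1970. With p = 1970 - 1 = 1969: (p + p//4 - p//100 + p//400) mod 7 = (1969 + 492 - 19 + 4) mod 7 = 2446 mod 7 = 3 -> Thursday (Mon=0 ... Sun=6)
Day of year: 336; offset = 335
Weekday index = (3 + 335) mod 7 = 2 -> Wednesday
Weekend days: Saturday, Sunday

No


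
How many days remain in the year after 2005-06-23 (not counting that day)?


Day of year: 174 of 365
Remaining = 365 - 174

191 days


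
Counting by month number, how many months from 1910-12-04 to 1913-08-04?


From December 1910 to August 1913
3 years * 12 = 36 months, minus 4 months = 32

32 months


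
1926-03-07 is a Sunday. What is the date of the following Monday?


Current: Sunday
Target: Monday
Days ahead: 1

Next Monday: 1926-03-08


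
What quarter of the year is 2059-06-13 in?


Month: June (month 6)
Q1: Jan-Mar, Q2: Apr-Jun, Q3: Jul-Sep, Q4: Oct-Dec

Q2


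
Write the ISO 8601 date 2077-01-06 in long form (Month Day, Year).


ISO 2077-01-06 parses as year=2077, month=01, day=06
Month 1 -> January

January 6, 2077


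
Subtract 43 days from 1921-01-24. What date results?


Start: 1921-01-24, subtract 43 days
Back 24 days from January 24 reaches December 31, 1920 -> 19 left
December 1920: 31 - 19 = 12 -> lands on December 12

Result: 1920-12-12


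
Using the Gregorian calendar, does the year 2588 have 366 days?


Gregorian leap year rule: divisible by 4, but not by 100, unless also by 400.
2588 is divisible by 4 but not 100 -> leap year

Yes


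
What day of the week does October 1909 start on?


Target: October 1, 1909
Anchor: Jan 1, 1909. With p = 1909 - 1 = 1908: (p + p//4 - p//100 + p//400) mod 7 = (1908 + 477 - 19 + 4) mod 7 = 2370 mod 7 = 4 -> Friday (Mon=0 ... Sun=6)
Days before October (Jan-Sep): 273 days
Weekday index = (4 + 273) mod 7 = 4

Friday


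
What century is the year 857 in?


Century = (year - 1) // 100 + 1
= (857 - 1) // 100 + 1
= 856 // 100 + 1
= 8 + 1

9th century


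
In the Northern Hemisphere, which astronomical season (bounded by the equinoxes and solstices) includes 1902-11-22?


Date: November 22
Astronomical Autumn (approx.; exact equinox/solstice day varies by year): September 22 to December 20
November 22 falls within the Autumn window

Autumn


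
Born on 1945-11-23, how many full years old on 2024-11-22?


Birth: 1945-11-23
Reference: 2024-11-22
Year difference: 2024 - 1945 = 79
Birthday not yet reached in 2024, subtract 1

78 years old


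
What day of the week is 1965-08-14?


Date: August 14, 1965
Anchor: Jan 1, 1965. With p = 1965 - 1 = 1964: (p + p//4 - p//100 + p//400) mod 7 = (1964 + 491 - 19 + 4) mod 7 = 2440 mod 7 = 4 -> Friday (Mon=0 ... Sun=6)
Days before August (Jan-Jul): 212; offset = 212 + 14 - 1 = 225
Weekday index = (4 + 225) mod 7 = 5

Day of the week: Saturday


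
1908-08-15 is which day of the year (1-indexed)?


Date: August 15, 1908
Days in months 1 through 7: 213
Plus 15 days in August

Day of year: 228


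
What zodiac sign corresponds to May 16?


Date: May 16
Conventional tropical zodiac dates: Taurus from April 20 onward; Gemini starts May 21
May 16 falls within the Taurus range

Taurus


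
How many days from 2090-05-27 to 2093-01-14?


From 2090-05-27 to 2093-01-14
2090-05-27: days before May = 31 + 28 + 31 + 30 = 120 (2090 is not a leap year); day of year = 120 + 27 = 147
2093-01-14: day of year = 14
Rest of 2090: 365 - 147 = 218
Full years 2091 (365), 2092 (366): 731
Total = 218 + 731 + 14 = 963

963 days


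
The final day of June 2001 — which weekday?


June 2001 has 30 days
Anchor: Jan 1, 2001. With p = 2001 - 1 = 2000: (p + p//4 - p//100 + p//400) mod 7 = (2000 + 500 - 20 + 5) mod 7 = 2485 mod 7 = 0 -> Monday (Mon=0 ... Sun=6)
Days before June (Jan-May): 151; June 1 index = (0 + 151) mod 7 = 4 -> Friday
Last day offset: 30 - 1 = 29 days
Weekday index = (4 + 29) mod 7 = 5

Saturday, June 30


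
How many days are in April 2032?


April 2032

30 days


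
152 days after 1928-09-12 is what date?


Start: 1928-09-12, add 152 days
September 1928 has 30 days: 30 - 12 = 18 days to September 30 -> 134 left
October 1928 has 31 days -> 103 left
November 1928 has 30 days -> 73 left
December 1928 has 31 days -> 42 left
January 1929 has 31 days -> 11 left
February 1929: 11 <= 28 -> lands on February 11

Result: 1929-02-11


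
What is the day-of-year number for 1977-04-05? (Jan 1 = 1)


Date: April 5, 1977
Days in months 1 through 3: 90
Plus 5 days in April

Day of year: 95


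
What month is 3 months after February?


February is month 2
2 + 3 = 5

May


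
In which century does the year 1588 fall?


Century = (year - 1) // 100 + 1
= (1588 - 1) // 100 + 1
= 1587 // 100 + 1
= 15 + 1

16th century


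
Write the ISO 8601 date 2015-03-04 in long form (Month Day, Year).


ISO 2015-03-04 parses as year=2015, month=03, day=04
Month 3 -> March

March 4, 2015


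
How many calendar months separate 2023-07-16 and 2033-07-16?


From July 2023 to July 2033
10 years * 12 = 120 months = 120

120 months


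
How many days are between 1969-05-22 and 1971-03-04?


From 1969-05-22 to 1971-03-04
1969-05-22: days before May = 31 + 28 + 31 + 30 = 120 (1969 is not a leap year); day of year = 120 + 22 = 142
1971-03-04: days before March = 31 + 28 = 59 (1971 is not a leap year); day of year = 59 + 4 = 63
Rest of 1969: 365 - 142 = 223
Full years 1970 (365): 365
Total = 223 + 365 + 63 = 651

651 days


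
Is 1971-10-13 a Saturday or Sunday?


Anchor: Jan 1, 1971. With p = 1971 - 1 = 1970: (p + p//4 - p//100 + p//400) mod 7 = (1970 + 492 - 19 + 4) mod 7 = 2447 mod 7 = 4 -> Friday (Mon=0 ... Sun=6)
Day of year: 286; offset = 285
Weekday index = (4 + 285) mod 7 = 2 -> Wednesday
Weekend days: Saturday, Sunday

No


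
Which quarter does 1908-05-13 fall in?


Month: May (month 5)
Q1: Jan-Mar, Q2: Apr-Jun, Q3: Jul-Sep, Q4: Oct-Dec

Q2


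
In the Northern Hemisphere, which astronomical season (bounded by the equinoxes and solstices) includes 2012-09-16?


Date: September 16
Astronomical Summer (approx.; exact equinox/solstice day varies by year): June 21 to September 21
September 16 falls within the Summer window

Summer


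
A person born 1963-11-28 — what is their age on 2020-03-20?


Birth: 1963-11-28
Reference: 2020-03-20
Year difference: 2020 - 1963 = 57
Birthday not yet reached in 2020, subtract 1

56 years old


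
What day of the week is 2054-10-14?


Date: October 14, 2054
Anchor: Jan 1, 2054. With p = 2054 - 1 = 2053: (p + p//4 - p//100 + p//400) mod 7 = (2053 + 513 - 20 + 5) mod 7 = 2551 mod 7 = 3 -> Thursday (Mon=0 ... Sun=6)
Days before October (Jan-Sep): 273; offset = 273 + 14 - 1 = 286
Weekday index = (3 + 286) mod 7 = 2

Day of the week: Wednesday


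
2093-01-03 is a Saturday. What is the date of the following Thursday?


Current: Saturday
Target: Thursday
Days ahead: 5

Next Thursday: 2093-01-08


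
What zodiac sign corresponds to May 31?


Date: May 31
Conventional tropical zodiac dates: Gemini from May 21 onward; Cancer starts June 21
May 31 falls within the Gemini range

Gemini


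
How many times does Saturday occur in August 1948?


August 1948 has 31 days
Anchor: Jan 1, 1948. With p = 1948 - 1 = 1947: (p + p//4 - p//100 + p//400) mod 7 = (1947 + 486 - 19 + 4) mod 7 = 2418 mod 7 = 3 -> Thursday (Mon=0 ... Sun=6)
Days before August (Jan-Jul): 213; August 1 index = (3 + 213) mod 7 = 6 -> Sunday
First Saturday is August 7
Saturdays: 7, 14, 21, 28

4 Saturdays


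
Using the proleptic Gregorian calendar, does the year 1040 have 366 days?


Gregorian leap year rule: divisible by 4, but not by 100, unless also by 400.
1040 is divisible by 4 but not 100 -> leap year

Yes


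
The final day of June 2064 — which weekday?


June 2064 has 30 days
Anchor: Jan 1, 2064. With p = 2064 - 1 = 2063: (p + p//4 - p//100 + p//400) mod 7 = (2063 + 515 - 20 + 5) mod 7 = 2563 mod 7 = 1 -> Tuesday (Mon=0 ... Sun=6)
Days before June (Jan-May): 152; June 1 index = (1 + 152) mod 7 = 6 -> Sunday
Last day offset: 30 - 1 = 29 days
Weekday index = (6 + 29) mod 7 = 0

Monday, June 30


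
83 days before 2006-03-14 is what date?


Start: 2006-03-14, subtract 83 days
Back 14 days from March 14 reaches February 28, 2006 -> 69 left
February 2006 has 28 days -> back to January 31, 2006 -> 41 left
January 2006 has 31 days -> back to December 31, 2005 -> 10 left
December 2005: 31 - 10 = 21 -> lands on December 21

Result: 2005-12-21


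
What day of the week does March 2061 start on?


Target: March 1, 2061
Anchor: Jan 1, 2061. With p = 2061 - 1 = 2060: (p + p//4 - p//100 + p//400) mod 7 = (2060 + 515 - 20 + 5) mod 7 = 2560 mod 7 = 5 -> Saturday (Mon=0 ... Sun=6)
Days before March (Jan-Feb): 59 days
Weekday index = (5 + 59) mod 7 = 1

Tuesday


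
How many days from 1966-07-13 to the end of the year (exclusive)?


Day of year: 194 of 365
Remaining = 365 - 194

171 days


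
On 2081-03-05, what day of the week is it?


Date: March 5, 2081
Anchor: Jan 1, 2081. With p = 2081 - 1 = 2080: (p + p//4 - p//100 + p//400) mod 7 = (2080 + 520 - 20 + 5) mod 7 = 2585 mod 7 = 2 -> Wednesday (Mon=0 ... Sun=6)
Days before March (Jan-Feb): 59; offset = 59 + 5 - 1 = 63
Weekday index = (2 + 63) mod 7 = 2

Day of the week: Wednesday


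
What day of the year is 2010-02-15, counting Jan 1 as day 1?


Date: February 15, 2010
Days in months 1 through 1: 31
Plus 15 days in February

Day of year: 46


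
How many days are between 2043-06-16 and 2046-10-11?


From 2043-06-16 to 2046-10-11
2043-06-16: days before June = 31 + 28 + 31 + 30 + 31 = 151 (2043 is not a leap year); day of year = 151 + 16 = 167
2046-10-11: days before October = 31 + 28 + 31 + 30 + 31 + 30 + 31 + 31 + 30 = 273 (2046 is not a leap year); day of year = 273 + 11 = 284
Rest of 2043: 365 - 167 = 198
Full years 2044 (366), 2045 (365): 731
Total = 198 + 731 + 284 = 1213

1213 days


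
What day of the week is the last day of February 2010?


February 2010 has 28 days
Anchor: Jan 1, 2010. With p = 2010 - 1 = 2009: (p + p//4 - p//100 + p//400) mod 7 = (2009 + 502 - 20 + 5) mod 7 = 2496 mod 7 = 4 -> Friday (Mon=0 ... Sun=6)
Days before February (Jan): 31; February 1 index = (4 + 31) mod 7 = 0 -> Monday
Last day offset: 28 - 1 = 27 days
Weekday index = (0 + 27) mod 7 = 6

Sunday, February 28


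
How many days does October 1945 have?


October 1945

31 days


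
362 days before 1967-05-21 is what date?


Start: 1967-05-21, subtract 362 days
Back 21 days from May 21 reaches April 30, 1967 -> 341 left
April 1967 has 30 days -> back to March 31, 1967 -> 311 left
March 1967 has 31 days -> back to February 28, 1967 -> 280 left
February 1967 has 28 days -> back to January 31, 1967 -> 252 left
January 1967 has 31 days -> back to December 31, 1966 -> 221 left
December 1966 has 31 days -> back to November 30, 1966 -> 190 left
November 1966 has 30 days -> back to October 31, 1966 -> 160 left
October 1966 has 31 days -> back to September 30, 1966 -> 129 left
September 1966 has 30 days -> back to August 31, 1966 -> 99 left
August 1966 has 31 days -> back to July 31, 1966 -> 68 left
July 1966 has 31 days -> back to June 30, 1966 -> 37 left
June 1966 has 30 days -> back to May 31, 1966 -> 7 left
May 1966: 31 - 7 = 24 -> lands on May 24

Result: 1966-05-24


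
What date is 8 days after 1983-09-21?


Start: 1983-09-21, add 8 days
September 1983 has 30 days; 21 + 8 = 29 stays within September

Result: 1983-09-29


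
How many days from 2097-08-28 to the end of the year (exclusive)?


Day of year: 240 of 365
Remaining = 365 - 240

125 days


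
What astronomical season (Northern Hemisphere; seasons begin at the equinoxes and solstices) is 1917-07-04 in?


Date: July 4
Astronomical Summer (approx.; exact equinox/solstice day varies by year): June 21 to September 21
July 4 falls within the Summer window

Summer


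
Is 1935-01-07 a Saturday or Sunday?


Anchor: Jan 1, 1935. With p = 1935 - 1 = 1934: (p + p//4 - p//100 + p//400) mod 7 = (1934 + 483 - 19 + 4) mod 7 = 2402 mod 7 = 1 -> Tuesday (Mon=0 ... Sun=6)
Day of year: 7; offset = 6
Weekday index = (1 + 6) mod 7 = 0 -> Monday
Weekend days: Saturday, Sunday

No


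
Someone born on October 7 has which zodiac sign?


Date: October 7
Conventional tropical zodiac dates: Libra from September 23 onward; Scorpio starts October 23
October 7 falls within the Libra range

Libra


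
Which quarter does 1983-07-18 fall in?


Month: July (month 7)
Q1: Jan-Mar, Q2: Apr-Jun, Q3: Jul-Sep, Q4: Oct-Dec

Q3


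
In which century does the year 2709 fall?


Century = (year - 1) // 100 + 1
= (2709 - 1) // 100 + 1
= 2708 // 100 + 1
= 27 + 1

28th century


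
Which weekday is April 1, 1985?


Target: April 1, 1985
Anchor: Jan 1, 1985. With p = 1985 - 1 = 1984: (p + p//4 - p//100 + p//400) mod 7 = (1984 + 496 - 19 + 4) mod 7 = 2465 mod 7 = 1 -> Tuesday (Mon=0 ... Sun=6)
Days before April (Jan-Mar): 90 days
Weekday index = (1 + 90) mod 7 = 0

Monday


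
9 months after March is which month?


March is month 3
3 + 9 = 12

December


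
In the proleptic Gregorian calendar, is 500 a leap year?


Gregorian leap year rule: divisible by 4, but not by 100, unless also by 400.
500 is divisible by 100 but not 400 -> not a leap year

No


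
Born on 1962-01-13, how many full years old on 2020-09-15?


Birth: 1962-01-13
Reference: 2020-09-15
Year difference: 2020 - 1962 = 58

58 years old


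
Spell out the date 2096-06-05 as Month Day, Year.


ISO 2096-06-05 parses as year=2096, month=06, day=05
Month 6 -> June

June 5, 2096


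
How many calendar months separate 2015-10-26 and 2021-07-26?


From October 2015 to July 2021
6 years * 12 = 72 months, minus 3 months = 69

69 months


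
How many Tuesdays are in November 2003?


November 2003 has 30 days
Anchor: Jan 1, 2003. With p = 2003 - 1 = 2002: (p + p//4 - p//100 + p//400) mod 7 = (2002 + 500 - 20 + 5) mod 7 = 2487 mod 7 = 2 -> Wednesday (Mon=0 ... Sun=6)
Days before November (Jan-Oct): 304; November 1 index = (2 + 304) mod 7 = 5 -> Saturday
First Tuesday is November 4
Tuesdays: 4, 11, 18, 25

4 Tuesdays


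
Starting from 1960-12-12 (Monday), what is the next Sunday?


Current: Monday
Target: Sunday
Days ahead: 6

Next Sunday: 1960-12-18


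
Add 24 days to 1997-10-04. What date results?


Start: 1997-10-04, add 24 days
October 1997 has 31 days; 4 + 24 = 28 stays within October

Result: 1997-10-28


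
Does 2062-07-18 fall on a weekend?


Anchor: Jan 1, 2062. With p = 2062 - 1 = 2061: (p + p//4 - p//100 + p//400) mod 7 = (2061 + 515 - 20 + 5) mod 7 = 2561 mod 7 = 6 -> Sunday (Mon=0 ... Sun=6)
Day of year: 199; offset = 198
Weekday index = (6 + 198) mod 7 = 1 -> Tuesday
Weekend days: Saturday, Sunday

No


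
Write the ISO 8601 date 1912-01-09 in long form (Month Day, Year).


ISO 1912-01-09 parses as year=1912, month=01, day=09
Month 1 -> January

January 9, 1912


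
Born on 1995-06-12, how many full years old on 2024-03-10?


Birth: 1995-06-12
Reference: 2024-03-10
Year difference: 2024 - 1995 = 29
Birthday not yet reached in 2024, subtract 1

28 years old


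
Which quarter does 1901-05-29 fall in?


Month: May (month 5)
Q1: Jan-Mar, Q2: Apr-Jun, Q3: Jul-Sep, Q4: Oct-Dec

Q2


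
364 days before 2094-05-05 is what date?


Start: 2094-05-05, subtract 364 days
Back 5 days from May 5 reaches April 30, 2094 -> 359 left
April 2094 has 30 days -> back to March 31, 2094 -> 329 left
March 2094 has 31 days -> back to February 28, 2094 -> 298 left
February 2094 has 28 days -> back to January 31, 2094 -> 270 left
January 2094 has 31 days -> back to December 31, 2093 -> 239 left
December 2093 has 31 days -> back to November 30, 2093 -> 208 left
November 2093 has 30 days -> back to October 31, 2093 -> 178 left
October 2093 has 31 days -> back to September 30, 2093 -> 147 left
September 2093 has 30 days -> back to August 31, 2093 -> 117 left
August 2093 has 31 days -> back to July 31, 2093 -> 86 left
July 2093 has 31 days -> back to June 30, 2093 -> 55 left
June 2093 has 30 days -> back to May 31, 2093 -> 25 left
May 2093: 31 - 25 = 6 -> lands on May 6

Result: 2093-05-06


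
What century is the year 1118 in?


Century = (year - 1) // 100 + 1
= (1118 - 1) // 100 + 1
= 1117 // 100 + 1
= 11 + 1

12th century


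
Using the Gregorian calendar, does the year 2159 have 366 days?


Gregorian leap year rule: divisible by 4, but not by 100, unless also by 400.
2159 is not divisible by 4 -> not a leap year

No


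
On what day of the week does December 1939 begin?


Target: December 1, 1939
Anchor: Jan 1, 1939. With p = 1939 - 1 = 1938: (p + p//4 - p//100 + p//400) mod 7 = (1938 + 484 - 19 + 4) mod 7 = 2407 mod 7 = 6 -> Sunday (Mon=0 ... Sun=6)
Days before December (Jan-Nov): 334 days
Weekday index = (6 + 334) mod 7 = 4

Friday


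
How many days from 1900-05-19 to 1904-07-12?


From 1900-05-19 to 1904-07-12
1900-05-19: days before May = 31 + 28 + 31 + 30 = 120 (1900 is not a leap year); day of year = 120 + 19 = 139
1904-07-12: days before July = 31 + 29 + 31 + 30 + 31 + 30 = 182 (1904 is a leap year); day of year = 182 + 12 = 194
Rest of 1900: 365 - 139 = 226
Full years 1901 (365), 1902 (365), 1903 (365): 1095
Total = 226 + 1095 + 194 = 1515

1515 days


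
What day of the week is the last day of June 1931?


June 1931 has 30 days
Anchor: Jan 1, 1931. With p = 1931 - 1 = 1930: (p + p//4 - p//100 + p//400) mod 7 = (1930 + 482 - 19 + 4) mod 7 = 2397 mod 7 = 3 -> Thursday (Mon=0 ... Sun=6)
Days before June (Jan-May): 151; June 1 index = (3 + 151) mod 7 = 0 -> Monday
Last day offset: 30 - 1 = 29 days
Weekday index = (0 + 29) mod 7 = 1

Tuesday, June 30


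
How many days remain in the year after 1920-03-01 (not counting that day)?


Day of year: 61 of 366
Remaining = 366 - 61

305 days


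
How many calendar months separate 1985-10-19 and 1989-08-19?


From October 1985 to August 1989
4 years * 12 = 48 months, minus 2 months = 46

46 months


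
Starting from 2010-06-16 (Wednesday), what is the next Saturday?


Current: Wednesday
Target: Saturday
Days ahead: 3

Next Saturday: 2010-06-19


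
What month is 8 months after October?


October is month 10
10 + 8 = 18; wrap: 18 - 12 = 6

June


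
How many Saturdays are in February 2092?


February 2092 has 29 days
Anchor: Jan 1, 2092. With p = 2092 - 1 = 2091: (p + p//4 - p//100 + p//400) mod 7 = (2091 + 522 - 20 + 5) mod 7 = 2598 mod 7 = 1 -> Tuesday (Mon=0 ... Sun=6)
Days before February (Jan): 31; February 1 index = (1 + 31) mod 7 = 4 -> Friday
First Saturday is February 2
Saturdays: 2, 9, 16, 23

4 Saturdays


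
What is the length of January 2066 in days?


January 2066

31 days


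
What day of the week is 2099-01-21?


Date: January 21, 2099
Anchor: Jan 1, 2099. With p = 2099 - 1 = 2098: (p + p//4 - p//100 + p//400) mod 7 = (2098 + 524 - 20 + 5) mod 7 = 2607 mod 7 = 3 -> Thursday (Mon=0 ... Sun=6)
Days into year = 21 - 1 = 20
Weekday index = (3 + 20) mod 7 = 2

Day of the week: Wednesday


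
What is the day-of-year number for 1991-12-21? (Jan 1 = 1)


Date: December 21, 1991
Days in months 1 through 11: 334
Plus 21 days in December

Day of year: 355


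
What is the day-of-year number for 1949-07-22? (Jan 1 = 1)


Date: July 22, 1949
Days in months 1 through 6: 181
Plus 22 days in July

Day of year: 203


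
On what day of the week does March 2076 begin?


Target: March 1, 2076
Anchor: Jan 1, 2076. With p = 2076 - 1 = 2075: (p + p//4 - p//100 + p//400) mod 7 = (2075 + 518 - 20 + 5) mod 7 = 2578 mod 7 = 2 -> Wednesday (Mon=0 ... Sun=6)
Days before March (Jan-Feb): 60 days
Weekday index = (2 + 60) mod 7 = 6

Sunday


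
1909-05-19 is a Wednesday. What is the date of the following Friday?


Current: Wednesday
Target: Friday
Days ahead: 2

Next Friday: 1909-05-21


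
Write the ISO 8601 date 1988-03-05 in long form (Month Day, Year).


ISO 1988-03-05 parses as year=1988, month=03, day=05
Month 3 -> March

March 5, 1988


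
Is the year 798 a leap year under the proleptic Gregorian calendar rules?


Gregorian leap year rule: divisible by 4, but not by 100, unless also by 400.
798 is not divisible by 4 -> not a leap year

No


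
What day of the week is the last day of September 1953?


September 1953 has 30 days
Anchor: Jan 1, 1953. With p = 1953 - 1 = 1952: (p + p//4 - p//100 + p//400) mod 7 = (1952 + 488 - 19 + 4) mod 7 = 2425 mod 7 = 3 -> Thursday (Mon=0 ... Sun=6)
Days before September (Jan-Aug): 243; September 1 index = (3 + 243) mod 7 = 1 -> Tuesday
Last day offset: 30 - 1 = 29 days
Weekday index = (1 + 29) mod 7 = 2

Wednesday, September 30


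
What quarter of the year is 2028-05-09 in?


Month: May (month 5)
Q1: Jan-Mar, Q2: Apr-Jun, Q3: Jul-Sep, Q4: Oct-Dec

Q2


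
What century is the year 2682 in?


Century = (year - 1) // 100 + 1
= (2682 - 1) // 100 + 1
= 2681 // 100 + 1
= 26 + 1

27th century
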